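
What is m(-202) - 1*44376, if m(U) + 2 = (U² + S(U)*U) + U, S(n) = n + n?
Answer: 77832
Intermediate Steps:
S(n) = 2*n
m(U) = -2 + U + 3*U² (m(U) = -2 + ((U² + (2*U)*U) + U) = -2 + ((U² + 2*U²) + U) = -2 + (3*U² + U) = -2 + (U + 3*U²) = -2 + U + 3*U²)
m(-202) - 1*44376 = (-2 - 202 + 3*(-202)²) - 1*44376 = (-2 - 202 + 3*40804) - 44376 = (-2 - 202 + 122412) - 44376 = 122208 - 44376 = 77832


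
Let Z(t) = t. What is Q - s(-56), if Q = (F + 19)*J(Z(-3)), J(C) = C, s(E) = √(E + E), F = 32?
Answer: -153 - 4*I*√7 ≈ -153.0 - 10.583*I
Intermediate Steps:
s(E) = √2*√E (s(E) = √(2*E) = √2*√E)
Q = -153 (Q = (32 + 19)*(-3) = 51*(-3) = -153)
Q - s(-56) = -153 - √2*√(-56) = -153 - √2*2*I*√14 = -153 - 4*I*√7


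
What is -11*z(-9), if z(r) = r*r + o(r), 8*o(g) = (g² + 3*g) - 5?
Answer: -7667/8 ≈ -958.38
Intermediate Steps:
o(g) = -5/8 + g²/8 + 3*g/8 (o(g) = ((g² + 3*g) - 5)/8 = (-5 + g² + 3*g)/8 = -5/8 + g²/8 + 3*g/8)
z(r) = -5/8 + 3*r/8 + 9*r²/8 (z(r) = r*r + (-5/8 + r²/8 + 3*r/8) = r² + (-5/8 + r²/8 + 3*r/8) = -5/8 + 3*r/8 + 9*r²/8)
-11*z(-9) = -11*(-5/8 + (3/8)*(-9) + (9/8)*(-9)²) = -11*(-5/8 - 27/8 + (9/8)*81) = -11*(-5/8 - 27/8 + 729/8) = -11*697/8 = -7667/8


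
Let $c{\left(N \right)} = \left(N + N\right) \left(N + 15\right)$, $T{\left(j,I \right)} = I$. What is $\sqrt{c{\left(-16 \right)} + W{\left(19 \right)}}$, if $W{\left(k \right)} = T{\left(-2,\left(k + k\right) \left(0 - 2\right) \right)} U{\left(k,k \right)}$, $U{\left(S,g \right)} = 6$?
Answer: $2 i \sqrt{106} \approx 20.591 i$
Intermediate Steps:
$c{\left(N \right)} = 2 N \left(15 + N\right)$
$W{\left(k \right)} = - 24 k$ ($W{\left(k \right)} = \left(k + k\right) \left(0 - 2\right) 6 = 2 k \left(-2\right) 6 = - 4 k 6 = - 24 k$)
$\sqrt{c{\left(-16 \right)} + W{\left(19 \right)}} = \sqrt{2 \left(-16\right) \left(15 - 16\right) - 456} = \sqrt{2 \left(-16\right) \left(-1\right) - 456} = \sqrt{32 - 456} = \sqrt{-424} = 2 i \sqrt{106}$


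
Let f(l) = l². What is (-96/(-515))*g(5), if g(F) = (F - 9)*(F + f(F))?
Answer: -2304/103 ≈ -22.369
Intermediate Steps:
g(F) = (-9 + F)*(F + F²) (g(F) = (F - 9)*(F + F²) = (-9 + F)*(F + F²))
(-96/(-515))*g(5) = (-96/(-515))*(5*(-9 + 5² - 8*5)) = (-96*(-1/515))*(5*(-9 + 25 - 40)) = 96*(5*(-24))/515 = (96/515)*(-120) = -2304/103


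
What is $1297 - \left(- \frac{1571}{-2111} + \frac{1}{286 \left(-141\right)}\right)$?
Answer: $\frac{110347907207}{85128186} \approx 1296.3$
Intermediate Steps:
$1297 - \left(- \frac{1571}{-2111} + \frac{1}{286 \left(-141\right)}\right) = 1297 - \left(\left(-1571\right) \left(- \frac{1}{2111}\right) + \frac{1}{286} \left(- \frac{1}{141}\right)\right) = 1297 - \left(\frac{1571}{2111} - \frac{1}{40326}\right) = 1297 - \frac{63350035}{85128186} = \frac{110347907207}{85128186}$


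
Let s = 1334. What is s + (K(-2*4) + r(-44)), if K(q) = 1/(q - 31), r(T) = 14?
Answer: 52571/39 ≈ 1348.0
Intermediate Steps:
K(q) = 1/(-31 + q)
s + (K(-2*4) + r(-44)) = 1334 + (1/(-31 - 2*4) + 14) = 1334 + (1/(-31 - 8) + 14) = 1334 + (1/(-39) + 14) = 1334 + (-1/39 + 14) = 1334 + 545/39 = 52571/39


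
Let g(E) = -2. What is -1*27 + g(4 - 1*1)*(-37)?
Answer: 47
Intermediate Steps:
-1*27 + g(4 - 1*1)*(-37) = -1*27 - 2*(-37) = -27 + 74 = 47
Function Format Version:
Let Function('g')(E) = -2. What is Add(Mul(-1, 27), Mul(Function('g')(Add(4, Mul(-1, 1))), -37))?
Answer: 47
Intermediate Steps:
Add(Mul(-1, 27), Mul(Function('g')(Add(4, Mul(-1, 1))), -37)) = Add(Mul(-1, 27), Mul(-2, -37)) = Add(-27, 74) = 47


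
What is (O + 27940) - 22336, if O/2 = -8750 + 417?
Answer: -11062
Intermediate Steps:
O = -16666 (O = 2*(-8750 + 417) = 2*(-8333) = -16666)
(O + 27940) - 22336 = (-16666 + 27940) - 22336 = 11274 - 22336 = -11062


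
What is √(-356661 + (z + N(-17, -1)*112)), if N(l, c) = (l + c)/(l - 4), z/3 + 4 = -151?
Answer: 3*I*√39670 ≈ 597.52*I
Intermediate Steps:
z = -465 (z = -12 + 3*(-151) = -12 - 453 = -465)
N(l, c) = (c + l)/(-4 + l)
√(-356661 + (z + N(-17, -1)*112)) = √(-356661 + (-465 + ((-1 - 17)/(-4 - 17))*112)) = √(-356661 + (-465 + (-18/(-21))*112)) = √(-356661 + (-465 - 1/21*(-18)*112)) = √(-356661 + (-465 + (6/7)*112)) = √(-356661 + (-465 + 96)) = √(-356661 - 369) = √(-357030) = 3*I*√39670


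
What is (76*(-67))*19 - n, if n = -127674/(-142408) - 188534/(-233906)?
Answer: -805685219684305/8327521412 ≈ -96750.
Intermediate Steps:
n = 14178116129/8327521412 (n = -127674*(-1/142408) - 188534*(-1/233906) = 63837/71204 + 94267/116953 = 14178116129/8327521412 ≈ 1.7026)
(76*(-67))*19 - n = (76*(-67))*19 - 1*14178116129/8327521412 = -5092*19 - 14178116129/8327521412 = -96748 - 14178116129/8327521412 = -805685219684305/8327521412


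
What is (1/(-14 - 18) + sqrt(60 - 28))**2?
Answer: 32769/1024 - sqrt(2)/4 ≈ 31.647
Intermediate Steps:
(1/(-14 - 18) + sqrt(60 - 28))**2 = (1/(-32) + sqrt(32))**2 = (-1/32 + 4*sqrt(2))**2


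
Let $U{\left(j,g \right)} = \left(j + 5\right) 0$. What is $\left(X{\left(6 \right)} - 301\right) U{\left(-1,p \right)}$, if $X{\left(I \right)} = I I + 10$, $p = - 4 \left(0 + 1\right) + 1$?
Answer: $0$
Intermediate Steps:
$p = -3$ ($p = \left(-4\right) 1 + 1 = -4 + 1 = -3$)
$X{\left(I \right)} = 10 + I^{2}$ ($X{\left(I \right)} = I^{2} + 10 = 10 + I^{2}$)
$U{\left(j,g \right)} = 0$ ($U{\left(j,g \right)} = \left(5 + j\right) 0 = 0$)
$\left(X{\left(6 \right)} - 301\right) U{\left(-1,p \right)} = \left(\left(10 + 6^{2}\right) - 301\right) 0 = \left(\left(10 + 36\right) - 301\right) 0 = \left(46 - 301\right) 0 = \left(-255\right) 0 = 0$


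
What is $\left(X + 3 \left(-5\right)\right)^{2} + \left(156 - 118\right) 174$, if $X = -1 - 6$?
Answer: $7096$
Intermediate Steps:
$X = -7$ ($X = -1 - 6 = -7$)
$\left(X + 3 \left(-5\right)\right)^{2} + \left(156 - 118\right) 174 = \left(-7 + 3 \left(-5\right)\right)^{2} + \left(156 - 118\right) 174 = \left(-7 - 15\right)^{2} + \left(156 - 118\right) 174 = \left(-22\right)^{2} + 38 \cdot 174 = 484 + 6612 = 7096$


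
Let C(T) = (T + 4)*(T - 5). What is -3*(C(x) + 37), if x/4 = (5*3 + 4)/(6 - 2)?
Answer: -1077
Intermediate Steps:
x = 19 (x = 4*((5*3 + 4)/(6 - 2)) = 4*((15 + 4)/4) = 4*(19*(¼)) = 4*(19/4) = 19)
C(T) = (-5 + T)*(4 + T) (C(T) = (4 + T)*(-5 + T) = (-5 + T)*(4 + T))
-3*(C(x) + 37) = -3*((-20 + 19² - 1*19) + 37) = -3*((-20 + 361 - 19) + 37) = -3*(322 + 37) = -3*359 = -1077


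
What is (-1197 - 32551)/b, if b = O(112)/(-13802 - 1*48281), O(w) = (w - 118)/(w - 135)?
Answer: 24094536466/3 ≈ 8.0315e+9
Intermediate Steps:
O(w) = (-118 + w)/(-135 + w)
b = -6/1427909 (b = ((-118 + 112)/(-135 + 112))/(-13802 - 1*48281) = (-6/(-23))/(-13802 - 48281) = -1/23*(-6)/(-62083) = (6/23)*(-1/62083) = -6/1427909 ≈ -4.2019e-6)
(-1197 - 32551)/b = (-1197 - 32551)/(-6/1427909) = -33748*(-1427909/6) = 24094536466/3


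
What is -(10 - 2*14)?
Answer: 18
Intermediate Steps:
-(10 - 2*14) = -(10 - 28) = -1*(-18) = 18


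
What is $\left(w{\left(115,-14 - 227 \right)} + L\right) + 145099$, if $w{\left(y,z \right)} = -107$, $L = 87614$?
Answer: $232606$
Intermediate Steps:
$\left(w{\left(115,-14 - 227 \right)} + L\right) + 145099 = \left(-107 + 87614\right) + 145099 = 87507 + 145099 = 232606$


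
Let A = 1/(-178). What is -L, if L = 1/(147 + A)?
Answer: -178/26165 ≈ -0.0068030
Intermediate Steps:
A = -1/178 ≈ -0.0056180
L = 178/26165 (L = 1/(147 - 1/178) = 1/(26165/178) = 178/26165 ≈ 0.0068030)
-L = -1*178/26165 = -178/26165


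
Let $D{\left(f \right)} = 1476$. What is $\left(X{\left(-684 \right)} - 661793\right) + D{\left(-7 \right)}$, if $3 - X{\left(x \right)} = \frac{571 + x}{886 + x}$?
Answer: $- \frac{133383315}{202} \approx -6.6031 \cdot 10^{5}$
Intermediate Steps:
$X{\left(x \right)} = 3 - \frac{571 + x}{886 + x}$
$\left(X{\left(-684 \right)} - 661793\right) + D{\left(-7 \right)} = \left(\frac{2087 + 2 \left(-684\right)}{886 - 684} - 661793\right) + 1476 = \left(\frac{2087 - 1368}{202} - 661793\right) + 1476 = \left(\frac{1}{202} \cdot 719 - 661793\right) + 1476 = \left(\frac{719}{202} - 661793\right) + 1476 = - \frac{133681467}{202} + 1476 = - \frac{133383315}{202}$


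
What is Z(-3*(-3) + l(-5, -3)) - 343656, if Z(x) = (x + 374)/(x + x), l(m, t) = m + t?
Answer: -686937/2 ≈ -3.4347e+5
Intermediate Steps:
Z(x) = (374 + x)/(2*x) (Z(x) = (374 + x)/((2*x)) = (374 + x)*(1/(2*x)) = (374 + x)/(2*x))
Z(-3*(-3) + l(-5, -3)) - 343656 = (374 + (-3*(-3) + (-5 - 3)))/(2*(-3*(-3) + (-5 - 3))) - 343656 = (374 + (9 - 8))/(2*(9 - 8)) - 343656 = (½)*(374 + 1)/1 - 343656 = (½)*1*375 - 343656 = 375/2 - 343656 = -686937/2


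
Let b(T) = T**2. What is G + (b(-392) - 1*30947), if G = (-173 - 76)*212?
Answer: 69929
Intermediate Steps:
G = -52788 (G = -249*212 = -52788)
G + (b(-392) - 1*30947) = -52788 + ((-392)**2 - 1*30947) = -52788 + (153664 - 30947) = -52788 + 122717 = 69929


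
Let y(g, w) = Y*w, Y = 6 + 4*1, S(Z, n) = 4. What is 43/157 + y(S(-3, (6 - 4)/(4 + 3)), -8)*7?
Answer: -87877/157 ≈ -559.73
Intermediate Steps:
Y = 10 (Y = 6 + 4 = 10)
y(g, w) = 10*w
43/157 + y(S(-3, (6 - 4)/(4 + 3)), -8)*7 = 43/157 + (10*(-8))*7 = 43*(1/157) - 80*7 = 43/157 - 560 = -87877/157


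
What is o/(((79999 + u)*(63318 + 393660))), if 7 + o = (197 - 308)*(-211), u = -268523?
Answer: -11707/43075660236 ≈ -2.7178e-7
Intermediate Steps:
o = 23414 (o = -7 + (197 - 308)*(-211) = -7 - 111*(-211) = -7 + 23421 = 23414)
o/(((79999 + u)*(63318 + 393660))) = 23414/(((79999 - 268523)*(63318 + 393660))) = 23414/((-188524*456978)) = 23414/(-86151320472) = 23414*(-1/86151320472) = -11707/43075660236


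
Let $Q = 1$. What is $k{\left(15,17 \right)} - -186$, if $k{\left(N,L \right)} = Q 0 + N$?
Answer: $201$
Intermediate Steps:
$k{\left(N,L \right)} = N$ ($k{\left(N,L \right)} = 1 \cdot 0 + N = 0 + N = N$)
$k{\left(15,17 \right)} - -186 = 15 - -186 = 15 + 186 = 201$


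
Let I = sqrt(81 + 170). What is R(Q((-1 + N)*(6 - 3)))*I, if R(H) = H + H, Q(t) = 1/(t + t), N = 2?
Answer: sqrt(251)/3 ≈ 5.2810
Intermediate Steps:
Q(t) = 1/(2*t)
R(H) = 2*H
I = sqrt(251) ≈ 15.843
R(Q((-1 + N)*(6 - 3)))*I = (2*(1/(2*(((-1 + 2)*(6 - 3))))))*sqrt(251) = (2*(1/(2*((1*3)))))*sqrt(251) = (2*((1/2)/3))*sqrt(251) = (2*((1/2)*(1/3)))*sqrt(251) = (2*(1/6))*sqrt(251) = sqrt(251)/3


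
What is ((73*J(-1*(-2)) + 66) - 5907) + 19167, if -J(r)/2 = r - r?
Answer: 13326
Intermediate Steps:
J(r) = 0 (J(r) = -2*(r - r) = -2*0 = 0)
((73*J(-1*(-2)) + 66) - 5907) + 19167 = ((73*0 + 66) - 5907) + 19167 = ((0 + 66) - 5907) + 19167 = (66 - 5907) + 19167 = -5841 + 19167 = 13326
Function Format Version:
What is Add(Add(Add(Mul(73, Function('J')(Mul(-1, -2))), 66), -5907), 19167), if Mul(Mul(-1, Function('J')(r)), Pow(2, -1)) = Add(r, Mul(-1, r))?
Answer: 13326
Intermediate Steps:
Function('J')(r) = 0 (Function('J')(r) = Mul(-2, Add(r, Mul(-1, r))) = Mul(-2, 0) = 0)
Add(Add(Add(Mul(73, Function('J')(Mul(-1, -2))), 66), -5907), 19167) = Add(Add(Add(Mul(73, 0), 66), -5907), 19167) = Add(Add(Add(0, 66), -5907), 19167) = Add(Add(66, -5907), 19167) = Add(-5841, 19167) = 13326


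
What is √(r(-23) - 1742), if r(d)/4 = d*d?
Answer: √374 ≈ 19.339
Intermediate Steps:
r(d) = 4*d² (r(d) = 4*(d*d) = 4*d²)
√(r(-23) - 1742) = √(4*(-23)² - 1742) = √(4*529 - 1742) = √(2116 - 1742) = √374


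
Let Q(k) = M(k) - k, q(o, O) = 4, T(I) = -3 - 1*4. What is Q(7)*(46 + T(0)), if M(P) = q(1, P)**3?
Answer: 2223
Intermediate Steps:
T(I) = -7 (T(I) = -3 - 4 = -7)
M(P) = 64 (M(P) = 4**3 = 64)
Q(k) = 64 - k
Q(7)*(46 + T(0)) = (64 - 1*7)*(46 - 7) = (64 - 7)*39 = 57*39 = 2223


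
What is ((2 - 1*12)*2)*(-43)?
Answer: 860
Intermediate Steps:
((2 - 1*12)*2)*(-43) = ((2 - 12)*2)*(-43) = -10*2*(-43) = -20*(-43) = 860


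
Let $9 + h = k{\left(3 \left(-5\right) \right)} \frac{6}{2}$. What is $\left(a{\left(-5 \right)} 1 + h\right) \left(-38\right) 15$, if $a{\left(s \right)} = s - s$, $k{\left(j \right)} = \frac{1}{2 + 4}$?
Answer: $4845$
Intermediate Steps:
$k{\left(j \right)} = \frac{1}{6}$
$a{\left(s \right)} = 0$
$h = - \frac{17}{2}$ ($h = -9 + \frac{6 \cdot \frac{1}{2}}{6} = -9 + \frac{1}{6} \cdot 3 = -9 + \frac{1}{2} = - \frac{17}{2} \approx -8.5$)
$\left(a{\left(-5 \right)} 1 + h\right) \left(-38\right) 15 = \left(0 \cdot 1 - \frac{17}{2}\right) \left(-38\right) 15 = \left(0 - \frac{17}{2}\right) \left(-38\right) 15 = \left(- \frac{17}{2}\right) \left(-38\right) 15 = 323 \cdot 15 = 4845$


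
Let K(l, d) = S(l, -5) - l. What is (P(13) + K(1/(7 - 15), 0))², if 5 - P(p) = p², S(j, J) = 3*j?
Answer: 431649/16 ≈ 26978.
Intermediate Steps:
P(p) = 5 - p²
K(l, d) = 2*l (K(l, d) = 3*l - l = 2*l)
(P(13) + K(1/(7 - 15), 0))² = ((5 - 1*13²) + 2/(7 - 15))² = ((5 - 1*169) + 2/(-8))² = ((5 - 169) + 2*(-⅛))² = (-164 - ¼)² = (-657/4)² = 431649/16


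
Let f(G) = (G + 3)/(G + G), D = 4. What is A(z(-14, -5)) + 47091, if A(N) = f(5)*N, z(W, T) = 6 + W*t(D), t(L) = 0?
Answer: 235479/5 ≈ 47096.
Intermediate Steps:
f(G) = (3 + G)/(2*G) (f(G) = (3 + G)/((2*G)) = (3 + G)*(1/(2*G)) = (3 + G)/(2*G))
z(W, T) = 6 (z(W, T) = 6 + W*0 = 6 + 0 = 6)
A(N) = 4*N/5 (A(N) = ((½)*(3 + 5)/5)*N = ((½)*(⅕)*8)*N = 4*N/5)
A(z(-14, -5)) + 47091 = (⅘)*6 + 47091 = 24/5 + 47091 = 235479/5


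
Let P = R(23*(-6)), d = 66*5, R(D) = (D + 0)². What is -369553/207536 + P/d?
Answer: 638393849/11414480 ≈ 55.928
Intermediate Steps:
R(D) = D²
d = 330
P = 19044 (P = (23*(-6))² = (-138)² = 19044)
-369553/207536 + P/d = -369553/207536 + 19044/330 = -369553*1/207536 + 19044*(1/330) = -369553/207536 + 3174/55 = 638393849/11414480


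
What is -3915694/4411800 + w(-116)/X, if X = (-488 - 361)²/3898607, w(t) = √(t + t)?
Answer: -1957847/2205900 + 7797214*I*√58/720801 ≈ -0.88755 + 82.383*I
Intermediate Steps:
w(t) = √2*√t (w(t) = √(2*t) = √2*√t)
X = 720801/3898607 (X = (-849)²*(1/3898607) = 720801*(1/3898607) = 720801/3898607 ≈ 0.18489)
-3915694/4411800 + w(-116)/X = -3915694/4411800 + (√2*√(-116))/(720801/3898607) = -3915694*1/4411800 + (√2*(2*I*√29))*(3898607/720801) = -1957847/2205900 + (2*I*√58)*(3898607/720801) = -1957847/2205900 + 7797214*I*√58/720801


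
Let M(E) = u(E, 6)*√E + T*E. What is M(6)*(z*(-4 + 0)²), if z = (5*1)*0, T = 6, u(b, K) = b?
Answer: 0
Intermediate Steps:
z = 0 (z = 5*0 = 0)
M(E) = E^(3/2) + 6*E (M(E) = E*√E + 6*E = E^(3/2) + 6*E)
M(6)*(z*(-4 + 0)²) = (6^(3/2) + 6*6)*(0*(-4 + 0)²) = (6*√6 + 36)*(0*(-4)²) = (36 + 6*√6)*(0*16) = (36 + 6*√6)*0 = 0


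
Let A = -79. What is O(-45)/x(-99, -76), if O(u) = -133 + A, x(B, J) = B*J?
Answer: -53/1881 ≈ -0.028176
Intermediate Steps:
O(u) = -212 (O(u) = -133 - 79 = -212)
O(-45)/x(-99, -76) = -212/((-99*(-76))) = -212/7524 = -212*1/7524 = -53/1881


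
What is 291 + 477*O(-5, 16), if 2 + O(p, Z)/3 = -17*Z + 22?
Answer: -360321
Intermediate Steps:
O(p, Z) = 60 - 51*Z (O(p, Z) = -6 + 3*(-17*Z + 22) = -6 + 3*(22 - 17*Z) = -6 + (66 - 51*Z) = 60 - 51*Z)
291 + 477*O(-5, 16) = 291 + 477*(60 - 51*16) = 291 + 477*(60 - 816) = 291 + 477*(-756) = 291 - 360612 = -360321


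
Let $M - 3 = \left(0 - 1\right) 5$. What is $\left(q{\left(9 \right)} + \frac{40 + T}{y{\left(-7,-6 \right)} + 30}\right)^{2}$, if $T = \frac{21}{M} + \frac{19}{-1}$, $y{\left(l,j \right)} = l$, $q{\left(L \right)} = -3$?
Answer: $\frac{13689}{2116} \approx 6.4693$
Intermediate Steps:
$M = -2$ ($M = 3 + \left(0 - 1\right) 5 = 3 - 5 = -2$)
$T = - \frac{59}{2}$ ($T = \frac{21}{-2} + \frac{19}{-1} = 21 \left(- \frac{1}{2}\right) + 19 \left(-1\right) = - \frac{21}{2} - 19 = - \frac{59}{2} \approx -29.5$)
$\left(q{\left(9 \right)} + \frac{40 + T}{y{\left(-7,-6 \right)} + 30}\right)^{2} = \left(-3 + \frac{40 - \frac{59}{2}}{-7 + 30}\right)^{2} = \left(-3 + \frac{21}{2 \cdot 23}\right)^{2} = \left(-3 + \frac{21}{2} \cdot \frac{1}{23}\right)^{2} = \left(-3 + \frac{21}{46}\right)^{2} = \left(- \frac{117}{46}\right)^{2} = \frac{13689}{2116}$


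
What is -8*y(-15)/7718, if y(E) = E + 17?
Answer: -8/3859 ≈ -0.0020731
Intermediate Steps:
y(E) = 17 + E
-8*y(-15)/7718 = -8*(17 - 15)/7718 = -8*2*(1/7718) = -16*1/7718 = -8/3859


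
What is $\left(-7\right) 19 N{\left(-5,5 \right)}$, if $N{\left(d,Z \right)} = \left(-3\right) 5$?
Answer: $1995$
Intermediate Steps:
$N{\left(d,Z \right)} = -15$
$\left(-7\right) 19 N{\left(-5,5 \right)} = \left(-7\right) 19 \left(-15\right) = \left(-133\right) \left(-15\right) = 1995$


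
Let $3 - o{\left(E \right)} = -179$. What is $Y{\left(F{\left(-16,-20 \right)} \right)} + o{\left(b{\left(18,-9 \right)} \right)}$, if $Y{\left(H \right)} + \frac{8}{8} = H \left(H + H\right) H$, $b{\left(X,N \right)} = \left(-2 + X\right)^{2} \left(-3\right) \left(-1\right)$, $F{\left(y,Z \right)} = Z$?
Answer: $-15819$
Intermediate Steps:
$b{\left(X,N \right)} = 3 \left(-2 + X\right)^{2}$ ($b{\left(X,N \right)} = - 3 \left(-2 + X\right)^{2} \left(-1\right) = 3 \left(-2 + X\right)^{2}$)
$o{\left(E \right)} = 182$ ($o{\left(E \right)} = 3 - -179 = 3 + 179 = 182$)
$Y{\left(H \right)} = -1 + 2 H^{3}$ ($Y{\left(H \right)} = -1 + H \left(H + H\right) H = -1 + H 2 H H = -1 + 2 H^{2} H = -1 + 2 H^{3}$)
$Y{\left(F{\left(-16,-20 \right)} \right)} + o{\left(b{\left(18,-9 \right)} \right)} = \left(-1 + 2 \left(-20\right)^{3}\right) + 182 = \left(-1 + 2 \left(-8000\right)\right) + 182 = \left(-1 - 16000\right) + 182 = -16001 + 182 = -15819$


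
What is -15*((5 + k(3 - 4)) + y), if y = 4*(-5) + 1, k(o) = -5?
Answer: 285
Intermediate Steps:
y = -19 (y = -20 + 1 = -19)
-15*((5 + k(3 - 4)) + y) = -15*((5 - 5) - 19) = -15*(0 - 19) = -15*(-19) = 285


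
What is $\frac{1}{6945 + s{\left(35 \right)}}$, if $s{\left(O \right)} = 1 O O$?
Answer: $\frac{1}{8170} \approx 0.0001224$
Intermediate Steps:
$s{\left(O \right)} = O^{2}$ ($s{\left(O \right)} = O O = O^{2}$)
$\frac{1}{6945 + s{\left(35 \right)}} = \frac{1}{6945 + 35^{2}} = \frac{1}{6945 + 1225} = \frac{1}{8170}$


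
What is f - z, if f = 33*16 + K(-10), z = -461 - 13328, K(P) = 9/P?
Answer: 143161/10 ≈ 14316.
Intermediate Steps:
z = -13789
f = 5271/10 (f = 33*16 + 9/(-10) = 528 + 9*(-⅒) = 528 - 9/10 = 5271/10 ≈ 527.10)
f - z = 5271/10 - 1*(-13789) = 5271/10 + 13789 = 143161/10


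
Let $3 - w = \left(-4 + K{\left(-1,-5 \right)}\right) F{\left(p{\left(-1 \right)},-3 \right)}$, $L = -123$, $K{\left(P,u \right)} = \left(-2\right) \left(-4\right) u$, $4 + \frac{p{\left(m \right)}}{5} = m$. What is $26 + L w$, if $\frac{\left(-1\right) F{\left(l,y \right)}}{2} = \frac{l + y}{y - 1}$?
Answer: $75425$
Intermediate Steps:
$p{\left(m \right)} = -20 + 5 m$
$K{\left(P,u \right)} = 8 u$
$F{\left(l,y \right)} = - \frac{2 \left(l + y\right)}{-1 + y}$ ($F{\left(l,y \right)} = - 2 \frac{l + y}{y - 1} = - 2 \frac{l + y}{-1 + y} = - \frac{2 \left(l + y\right)}{-1 + y}$)
$w = -613$ ($w = 3 - \left(-4 + 8 \left(-5\right)\right) \frac{2 \left(- (-20 + 5 \left(-1\right)) - -3\right)}{-1 - 3} = 3 - \left(-4 - 40\right) \frac{2 \left(- (-20 - 5) + 3\right)}{-4} = 3 - - 44 \cdot 2 \left(- \frac{1}{4}\right) \left(\left(-1\right) \left(-25\right) + 3\right) = 3 - - 44 \cdot 2 \left(- \frac{1}{4}\right) \left(25 + 3\right) = 3 - - 44 \cdot 2 \left(- \frac{1}{4}\right) 28 = 3 - \left(-44\right) \left(-14\right) = 3 - 616 = -613$)
$26 + L w = 26 - -75399 = 26 + 75399 = 75425$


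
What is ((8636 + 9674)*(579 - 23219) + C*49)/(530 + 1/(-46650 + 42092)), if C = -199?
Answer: -1889510472258/2415739 ≈ -7.8217e+5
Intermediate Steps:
((8636 + 9674)*(579 - 23219) + C*49)/(530 + 1/(-46650 + 42092)) = ((8636 + 9674)*(579 - 23219) - 199*49)/(530 + 1/(-46650 + 42092)) = (18310*(-22640) - 9751)/(530 + 1/(-4558)) = (-414538400 - 9751)/(530 - 1/4558) = -414548151/2415739/4558 = -414548151*4558/2415739 = -1889510472258/2415739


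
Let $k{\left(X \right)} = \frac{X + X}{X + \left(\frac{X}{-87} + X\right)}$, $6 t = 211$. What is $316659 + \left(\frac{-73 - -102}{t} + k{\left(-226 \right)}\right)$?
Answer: $\frac{11559070293}{36503} \approx 3.1666 \cdot 10^{5}$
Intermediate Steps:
$t = \frac{211}{6}$ ($t = \frac{1}{6} \cdot 211 = \frac{211}{6} \approx 35.167$)
$k{\left(X \right)} = \frac{174}{173}$ ($k{\left(X \right)} = \frac{2 X}{X + \left(X \left(- \frac{1}{87}\right) + X\right)} = \frac{2 X}{X + \left(- \frac{X}{87} + X\right)} = \frac{2 X}{X + \frac{86 X}{87}} = \frac{2 X}{\frac{173}{87} X} = 2 X \frac{87}{173 X} = \frac{174}{173}$)
$316659 + \left(\frac{-73 - -102}{t} + k{\left(-226 \right)}\right) = 316659 + \left(\frac{-73 - -102}{\frac{211}{6}} + \frac{174}{173}\right) = 316659 + \left(\left(-73 + 102\right) \frac{6}{211} + \frac{174}{173}\right) = 316659 + \left(29 \cdot \frac{6}{211} + \frac{174}{173}\right) = 316659 + \left(\frac{174}{211} + \frac{174}{173}\right) = 316659 + \frac{66816}{36503} = \frac{11559070293}{36503}$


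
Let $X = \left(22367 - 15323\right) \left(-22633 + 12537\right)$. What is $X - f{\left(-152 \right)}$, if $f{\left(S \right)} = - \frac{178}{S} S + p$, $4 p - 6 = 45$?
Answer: $- \frac{284464235}{4} \approx -7.1116 \cdot 10^{7}$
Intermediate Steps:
$p = \frac{51}{4}$ ($p = \frac{3}{2} + \frac{1}{4} \cdot 45 = \frac{3}{2} + \frac{45}{4} = \frac{51}{4} \approx 12.75$)
$f{\left(S \right)} = - \frac{661}{4}$ ($f{\left(S \right)} = - \frac{178}{S} S + \frac{51}{4} = -178 + \frac{51}{4} = - \frac{661}{4}$)
$X = -71116224$ ($X = 7044 \left(-10096\right) = -71116224$)
$X - f{\left(-152 \right)} = -71116224 - - \frac{661}{4} = -71116224 + \frac{661}{4} = - \frac{284464235}{4}$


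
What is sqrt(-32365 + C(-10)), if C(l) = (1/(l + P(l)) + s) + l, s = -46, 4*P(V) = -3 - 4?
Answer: I*sqrt(71618177)/47 ≈ 180.06*I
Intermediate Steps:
P(V) = -7/4 (P(V) = (-3 - 4)/4 = (1/4)*(-7) = -7/4)
C(l) = -46 + l + 1/(-7/4 + l) (C(l) = (1/(l - 7/4) - 46) + l = (1/(-7/4 + l) - 46) + l = (-46 + 1/(-7/4 + l)) + l = -46 + l + 1/(-7/4 + l))
sqrt(-32365 + C(-10)) = sqrt(-32365 + (326 - 191*(-10) + 4*(-10)**2)/(-7 + 4*(-10))) = sqrt(-32365 + (326 + 1910 + 4*100)/(-7 - 40)) = sqrt(-32365 + (326 + 1910 + 400)/(-47)) = sqrt(-32365 - 1/47*2636) = sqrt(-32365 - 2636/47) = sqrt(-1523791/47) = I*sqrt(71618177)/47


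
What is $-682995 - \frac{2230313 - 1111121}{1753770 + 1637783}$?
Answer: $- \frac{2316414860427}{3391553} \approx -6.83 \cdot 10^{5}$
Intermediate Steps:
$-682995 - \frac{2230313 - 1111121}{1753770 + 1637783} = -682995 - \frac{1119192}{3391553} = - \frac{2316414860427}{3391553}$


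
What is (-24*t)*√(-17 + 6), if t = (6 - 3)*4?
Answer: -288*I*√11 ≈ -955.19*I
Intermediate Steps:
t = 12 (t = 3*4 = 12)
(-24*t)*√(-17 + 6) = (-24*12)*√(-17 + 6) = -288*I*√11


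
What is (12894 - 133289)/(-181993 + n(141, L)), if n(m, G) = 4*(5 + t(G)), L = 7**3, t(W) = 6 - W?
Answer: 120395/183321 ≈ 0.65674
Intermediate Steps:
L = 343
n(m, G) = 44 - 4*G (n(m, G) = 4*(5 + (6 - G)) = 4*(11 - G) = 44 - 4*G)
(12894 - 133289)/(-181993 + n(141, L)) = (12894 - 133289)/(-181993 + (44 - 4*343)) = -120395/(-181993 + (44 - 1372)) = -120395/(-181993 - 1328) = -120395/(-183321) = -120395*(-1/183321) = 120395/183321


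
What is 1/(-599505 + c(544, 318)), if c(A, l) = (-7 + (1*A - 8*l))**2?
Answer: 1/3428544 ≈ 2.9167e-7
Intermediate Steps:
c(A, l) = (-7 + A - 8*l)**2 (c(A, l) = (-7 + (A - 8*l))**2 = (-7 + A - 8*l)**2)
1/(-599505 + c(544, 318)) = 1/(-599505 + (7 - 1*544 + 8*318)**2) = 1/(-599505 + (7 - 544 + 2544)**2) = 1/(-599505 + 2007**2) = 1/(-599505 + 4028049) = 1/3428544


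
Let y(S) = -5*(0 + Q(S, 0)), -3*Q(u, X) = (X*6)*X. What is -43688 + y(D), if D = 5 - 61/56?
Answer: -43688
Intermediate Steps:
Q(u, X) = -2*X**2 (Q(u, X) = -X*6*X/3 = -6*X*X/3 = -2*X**2)
D = 219/56 (D = 5 - 61/56 = 219/56 ≈ 3.9107)
y(S) = 0 (y(S) = -5*(0 - 2*0**2) = -5*(0 - 2*0) = -5*(0 + 0) = -5*0 = 0)
-43688 + y(D) = -43688 + 0 = -43688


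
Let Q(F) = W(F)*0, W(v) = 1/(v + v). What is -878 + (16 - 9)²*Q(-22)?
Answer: -878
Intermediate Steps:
W(v) = 1/(2*v)
Q(F) = 0 (Q(F) = (1/(2*F))*0 = 0)
-878 + (16 - 9)²*Q(-22) = -878 + (16 - 9)²*0 = -878 + 7²*0 = -878 + 49*0 = -878 + 0 = -878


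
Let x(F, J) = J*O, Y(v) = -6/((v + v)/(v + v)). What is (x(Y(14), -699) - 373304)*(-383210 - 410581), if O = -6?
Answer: 292996196010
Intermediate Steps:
Y(v) = -6 (Y(v) = -6/((2*v)/((2*v))) = -6/((2*v)*(1/(2*v))) = -6/1 = -6*1 = -6)
x(F, J) = -6*J (x(F, J) = J*(-6) = -6*J)
(x(Y(14), -699) - 373304)*(-383210 - 410581) = (-6*(-699) - 373304)*(-383210 - 410581) = (4194 - 373304)*(-793791) = -369110*(-793791) = 292996196010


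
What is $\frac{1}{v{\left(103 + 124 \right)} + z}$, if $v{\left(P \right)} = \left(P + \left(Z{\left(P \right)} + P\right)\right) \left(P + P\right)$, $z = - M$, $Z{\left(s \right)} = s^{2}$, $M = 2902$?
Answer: $\frac{1}{23597380} \approx 4.2378 \cdot 10^{-8}$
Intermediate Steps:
$z = -2902$ ($z = \left(-1\right) 2902 = -2902$)
$v{\left(P \right)} = 2 P \left(P^{2} + 2 P\right)$ ($v{\left(P \right)} = \left(P + \left(P^{2} + P\right)\right) \left(P + P\right) = \left(P + \left(P + P^{2}\right)\right) 2 P = \left(P^{2} + 2 P\right) 2 P = 2 P \left(P^{2} + 2 P\right)$)
$\frac{1}{v{\left(103 + 124 \right)} + z} = \frac{1}{2 \left(103 + 124\right)^{2} \left(2 + \left(103 + 124\right)\right) - 2902} = \frac{1}{2 \cdot 227^{2} \left(2 + 227\right) - 2902} = \frac{1}{2 \cdot 51529 \cdot 229 - 2902} = \frac{1}{23600282 - 2902} = \frac{1}{23597380}$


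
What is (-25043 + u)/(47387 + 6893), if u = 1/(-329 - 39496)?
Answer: -249334369/540425250 ≈ -0.46137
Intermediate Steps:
u = -1/39825 (u = 1/(-39825) = -1/39825 ≈ -2.5110e-5)
(-25043 + u)/(47387 + 6893) = (-25043 - 1/39825)/(47387 + 6893) = -997337476/39825/54280 = -997337476/39825*1/54280 = -249334369/540425250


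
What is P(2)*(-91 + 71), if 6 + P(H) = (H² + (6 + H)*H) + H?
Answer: -320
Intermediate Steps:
P(H) = -6 + H + H² + H*(6 + H) (P(H) = -6 + ((H² + (6 + H)*H) + H) = -6 + ((H² + H*(6 + H)) + H) = -6 + (H + H² + H*(6 + H)) = -6 + H + H² + H*(6 + H))
P(2)*(-91 + 71) = (-6 + 2*2² + 7*2)*(-91 + 71) = (-6 + 2*4 + 14)*(-20) = (-6 + 8 + 14)*(-20) = 16*(-20) = -320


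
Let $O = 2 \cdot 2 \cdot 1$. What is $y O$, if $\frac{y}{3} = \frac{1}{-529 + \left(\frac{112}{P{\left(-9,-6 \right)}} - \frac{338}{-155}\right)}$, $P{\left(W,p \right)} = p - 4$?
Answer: $- \frac{1860}{83393} \approx -0.022304$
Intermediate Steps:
$P{\left(W,p \right)} = -4 + p$
$O = 4$ ($O = 4 \cdot 1 = 4$)
$y = - \frac{465}{83393}$ ($y = \frac{3}{-529 + \left(\frac{112}{-4 - 6} - \frac{338}{-155}\right)} = \frac{3}{-529 + \left(\frac{112}{-10} - - \frac{338}{155}\right)} = \frac{3}{-529 + \left(112 \left(- \frac{1}{10}\right) + \frac{338}{155}\right)} = \frac{3}{-529 + \left(- \frac{56}{5} + \frac{338}{155}\right)} = \frac{3}{-529 - \frac{1398}{155}} = \frac{3}{- \frac{83393}{155}} = 3 \left(- \frac{155}{83393}\right) = - \frac{465}{83393} \approx -0.005576$)
$y O = \left(- \frac{465}{83393}\right) 4 = - \frac{1860}{83393}$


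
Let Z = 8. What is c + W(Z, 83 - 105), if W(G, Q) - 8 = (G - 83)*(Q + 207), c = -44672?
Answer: -58539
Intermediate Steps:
W(G, Q) = 8 + (-83 + G)*(207 + Q) (W(G, Q) = 8 + (G - 83)*(Q + 207) = 8 + (-83 + G)*(207 + Q))
c + W(Z, 83 - 105) = -44672 + (-17173 - 83*(83 - 105) + 207*8 + 8*(83 - 105)) = -44672 + (-17173 - 83*(-22) + 1656 + 8*(-22)) = -44672 + (-17173 + 1826 + 1656 - 176) = -44672 - 13867 = -58539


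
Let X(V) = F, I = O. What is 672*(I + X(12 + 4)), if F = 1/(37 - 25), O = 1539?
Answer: 1034264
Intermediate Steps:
I = 1539
F = 1/12 ≈ 0.083333
X(V) = 1/12
672*(I + X(12 + 4)) = 672*(1539 + 1/12) = 672*(18469/12) = 1034264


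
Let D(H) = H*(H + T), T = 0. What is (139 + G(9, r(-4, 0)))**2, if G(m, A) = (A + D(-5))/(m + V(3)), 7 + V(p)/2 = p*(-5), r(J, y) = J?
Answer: 478864/25 ≈ 19155.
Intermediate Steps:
V(p) = -14 - 10*p (V(p) = -14 + 2*(p*(-5)) = -14 + 2*(-5*p) = -14 - 10*p)
D(H) = H**2 (D(H) = H*(H + 0) = H*H = H**2)
G(m, A) = (25 + A)/(-44 + m) (G(m, A) = (A + (-5)**2)/(m + (-14 - 10*3)) = (A + 25)/(m + (-14 - 30)) = (25 + A)/(m - 44) = (25 + A)/(-44 + m))
(139 + G(9, r(-4, 0)))**2 = (139 + (25 - 4)/(-44 + 9))**2 = (139 + 21/(-35))**2 = (139 - 1/35*21)**2 = (139 - 3/5)**2 = (692/5)**2 = 478864/25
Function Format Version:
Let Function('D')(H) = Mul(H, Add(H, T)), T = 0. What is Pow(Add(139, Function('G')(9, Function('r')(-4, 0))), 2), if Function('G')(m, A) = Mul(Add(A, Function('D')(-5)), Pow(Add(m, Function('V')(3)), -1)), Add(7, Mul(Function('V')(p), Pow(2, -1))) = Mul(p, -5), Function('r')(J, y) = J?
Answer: Rational(478864, 25) ≈ 19155.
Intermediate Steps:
Function('V')(p) = Add(-14, Mul(-10, p)) (Function('V')(p) = Add(-14, Mul(2, Mul(p, -5))) = Add(-14, Mul(2, Mul(-5, p))) = Add(-14, Mul(-10, p)))
Function('D')(H) = Pow(H, 2) (Function('D')(H) = Mul(H, Add(H, 0)) = Mul(H, H) = Pow(H, 2))
Function('G')(m, A) = Mul(Pow(Add(-44, m), -1), Add(25, A)) (Function('G')(m, A) = Mul(Add(A, Pow(-5, 2)), Pow(Add(m, Add(-14, Mul(-10, 3))), -1)) = Mul(Add(A, 25), Pow(Add(m, Add(-14, -30)), -1)) = Mul(Add(25, A), Pow(Add(m, -44), -1)) = Mul(Add(25, A), Pow(Add(-44, m), -1)) = Mul(Pow(Add(-44, m), -1), Add(25, A)))
Pow(Add(139, Function('G')(9, Function('r')(-4, 0))), 2) = Pow(Add(139, Mul(Pow(Add(-44, 9), -1), Add(25, -4))), 2) = Pow(Add(139, Mul(Pow(-35, -1), 21)), 2) = Pow(Add(139, Mul(Rational(-1, 35), 21)), 2) = Pow(Add(139, Rational(-3, 5)), 2) = Pow(Rational(692, 5), 2) = Rational(478864, 25)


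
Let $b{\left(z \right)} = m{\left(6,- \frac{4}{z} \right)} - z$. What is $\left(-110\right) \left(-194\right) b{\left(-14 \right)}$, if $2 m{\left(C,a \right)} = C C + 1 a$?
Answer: $\frac{4801500}{7} \approx 6.8593 \cdot 10^{5}$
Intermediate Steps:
$m{\left(C,a \right)} = \frac{a}{2} + \frac{C^{2}}{2}$ ($m{\left(C,a \right)} = \frac{C C + 1 a}{2} = \frac{C^{2} + a}{2} = \frac{a + C^{2}}{2} = \frac{a}{2} + \frac{C^{2}}{2}$)
$b{\left(z \right)} = 18 - z - \frac{2}{z}$ ($b{\left(z \right)} = \left(\frac{\left(-4\right) \frac{1}{z}}{2} + \frac{6^{2}}{2}\right) - z = \left(- \frac{2}{z} + \frac{1}{2} \cdot 36\right) - z = \left(- \frac{2}{z} + 18\right) - z = \left(18 - \frac{2}{z}\right) - z = 18 - z - \frac{2}{z}$)
$\left(-110\right) \left(-194\right) b{\left(-14 \right)} = \left(-110\right) \left(-194\right) \left(18 - -14 - \frac{2}{-14}\right) = 21340 \left(18 + 14 - - \frac{1}{7}\right) = 21340 \left(18 + 14 + \frac{1}{7}\right) = 21340 \cdot \frac{225}{7} = \frac{4801500}{7}$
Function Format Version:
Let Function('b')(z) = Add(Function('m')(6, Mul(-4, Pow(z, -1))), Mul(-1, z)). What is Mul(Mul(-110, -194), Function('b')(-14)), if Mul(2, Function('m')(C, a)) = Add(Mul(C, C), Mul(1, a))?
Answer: Rational(4801500, 7) ≈ 6.8593e+5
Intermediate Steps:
Function('m')(C, a) = Add(Mul(Rational(1, 2), a), Mul(Rational(1, 2), Pow(C, 2))) (Function('m')(C, a) = Mul(Rational(1, 2), Add(Mul(C, C), Mul(1, a))) = Mul(Rational(1, 2), Add(Pow(C, 2), a)) = Mul(Rational(1, 2), Add(a, Pow(C, 2))) = Add(Mul(Rational(1, 2), a), Mul(Rational(1, 2), Pow(C, 2))))
Function('b')(z) = Add(18, Mul(-1, z), Mul(-2, Pow(z, -1))) (Function('b')(z) = Add(Add(Mul(Rational(1, 2), Mul(-4, Pow(z, -1))), Mul(Rational(1, 2), Pow(6, 2))), Mul(-1, z)) = Add(Add(Mul(-2, Pow(z, -1)), Mul(Rational(1, 2), 36)), Mul(-1, z)) = Add(Add(Mul(-2, Pow(z, -1)), 18), Mul(-1, z)) = Add(Add(18, Mul(-2, Pow(z, -1))), Mul(-1, z)) = Add(18, Mul(-1, z), Mul(-2, Pow(z, -1))))
Mul(Mul(-110, -194), Function('b')(-14)) = Mul(Mul(-110, -194), Add(18, Mul(-1, -14), Mul(-2, Pow(-14, -1)))) = Mul(21340, Add(18, 14, Mul(-2, Rational(-1, 14)))) = Mul(21340, Add(18, 14, Rational(1, 7))) = Mul(21340, Rational(225, 7)) = Rational(4801500, 7)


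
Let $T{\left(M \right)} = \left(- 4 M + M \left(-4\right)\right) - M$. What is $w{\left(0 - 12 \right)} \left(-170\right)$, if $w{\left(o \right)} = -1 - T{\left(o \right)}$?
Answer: $18530$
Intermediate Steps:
$T{\left(M \right)} = - 9 M$ ($T{\left(M \right)} = \left(- 4 M - 4 M\right) - M = - 8 M - M = - 9 M$)
$w{\left(o \right)} = -1 + 9 o$ ($w{\left(o \right)} = -1 - - 9 o = -1 + 9 o$)
$w{\left(0 - 12 \right)} \left(-170\right) = \left(-1 + 9 \left(0 - 12\right)\right) \left(-170\right) = \left(-1 + 9 \left(-12\right)\right) \left(-170\right) = \left(-1 - 108\right) \left(-170\right) = \left(-109\right) \left(-170\right) = 18530$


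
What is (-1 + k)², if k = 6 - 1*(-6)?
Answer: 121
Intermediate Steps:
k = 12 (k = 6 + 6 = 12)
(-1 + k)² = (-1 + 12)² = 11² = 121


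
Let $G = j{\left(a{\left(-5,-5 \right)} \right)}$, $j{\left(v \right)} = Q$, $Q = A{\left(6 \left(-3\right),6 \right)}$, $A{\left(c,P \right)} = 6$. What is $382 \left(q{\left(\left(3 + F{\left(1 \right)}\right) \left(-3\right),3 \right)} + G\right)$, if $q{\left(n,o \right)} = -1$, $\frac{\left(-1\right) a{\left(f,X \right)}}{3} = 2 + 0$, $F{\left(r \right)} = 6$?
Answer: $1910$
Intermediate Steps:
$Q = 6$
$a{\left(f,X \right)} = -6$ ($a{\left(f,X \right)} = - 3 \left(2 + 0\right) = \left(-3\right) 2 = -6$)
$j{\left(v \right)} = 6$
$G = 6$
$382 \left(q{\left(\left(3 + F{\left(1 \right)}\right) \left(-3\right),3 \right)} + G\right) = 382 \left(-1 + 6\right) = 382 \cdot 5 = 1910$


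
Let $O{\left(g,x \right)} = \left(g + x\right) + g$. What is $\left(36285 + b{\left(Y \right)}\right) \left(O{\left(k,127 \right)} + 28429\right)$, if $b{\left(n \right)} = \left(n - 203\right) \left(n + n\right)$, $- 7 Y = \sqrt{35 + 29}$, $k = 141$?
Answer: $\frac{51932306702}{49} \approx 1.0598 \cdot 10^{9}$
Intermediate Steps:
$O{\left(g,x \right)} = x + 2 g$
$Y = - \frac{8}{7}$ ($Y = - \frac{\sqrt{35 + 29}}{7} = - \frac{\sqrt{64}}{7} = \left(- \frac{1}{7}\right) 8 = - \frac{8}{7} \approx -1.1429$)
$b{\left(n \right)} = 2 n \left(-203 + n\right)$ ($b{\left(n \right)} = \left(-203 + n\right) 2 n = 2 n \left(-203 + n\right)$)
$\left(36285 + b{\left(Y \right)}\right) \left(O{\left(k,127 \right)} + 28429\right) = \left(36285 + 2 \left(- \frac{8}{7}\right) \left(-203 - \frac{8}{7}\right)\right) \left(\left(127 + 2 \cdot 141\right) + 28429\right) = \left(36285 + 2 \left(- \frac{8}{7}\right) \left(- \frac{1429}{7}\right)\right) \left(\left(127 + 282\right) + 28429\right) = \left(36285 + \frac{22864}{49}\right) \left(409 + 28429\right) = \frac{1800829}{49} \cdot 28838 = \frac{51932306702}{49}$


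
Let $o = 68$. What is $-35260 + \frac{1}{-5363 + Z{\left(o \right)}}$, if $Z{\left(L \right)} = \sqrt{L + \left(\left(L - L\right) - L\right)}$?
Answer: $- \frac{189099381}{5363} \approx -35260.0$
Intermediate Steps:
$Z{\left(L \right)} = 0$ ($Z{\left(L \right)} = \sqrt{L + \left(0 - L\right)} = \sqrt{L - L} = \sqrt{0} = 0$)
$-35260 + \frac{1}{-5363 + Z{\left(o \right)}} = -35260 + \frac{1}{-5363 + 0} = -35260 + \frac{1}{-5363} = -35260 - \frac{1}{5363} = - \frac{189099381}{5363}$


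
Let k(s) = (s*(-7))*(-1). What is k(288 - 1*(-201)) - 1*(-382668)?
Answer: 386091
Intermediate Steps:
k(s) = 7*s (k(s) = -7*s*(-1) = 7*s)
k(288 - 1*(-201)) - 1*(-382668) = 7*(288 - 1*(-201)) - 1*(-382668) = 7*(288 + 201) + 382668 = 7*489 + 382668 = 3423 + 382668 = 386091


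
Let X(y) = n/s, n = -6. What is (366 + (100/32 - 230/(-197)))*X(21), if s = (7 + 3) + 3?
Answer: -1750743/10244 ≈ -170.90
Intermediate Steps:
s = 13 (s = 10 + 3 = 13)
X(y) = -6/13
(366 + (100/32 - 230/(-197)))*X(21) = (366 + (100/32 - 230/(-197)))*(-6/13) = (366 + (100*(1/32) - 230*(-1/197)))*(-6/13) = (366 + (25/8 + 230/197))*(-6/13) = (366 + 6765/1576)*(-6/13) = (583581/1576)*(-6/13) = -1750743/10244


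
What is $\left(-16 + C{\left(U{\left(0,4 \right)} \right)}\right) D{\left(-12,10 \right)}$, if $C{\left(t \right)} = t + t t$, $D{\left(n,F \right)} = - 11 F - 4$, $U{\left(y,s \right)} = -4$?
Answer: $456$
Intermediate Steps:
$D{\left(n,F \right)} = -4 - 11 F$
$C{\left(t \right)} = t + t^{2}$
$\left(-16 + C{\left(U{\left(0,4 \right)} \right)}\right) D{\left(-12,10 \right)} = \left(-16 - 4 \left(1 - 4\right)\right) \left(-4 - 110\right) = \left(-16 - -12\right) \left(-4 - 110\right) = \left(-16 + 12\right) \left(-114\right) = \left(-4\right) \left(-114\right) = 456$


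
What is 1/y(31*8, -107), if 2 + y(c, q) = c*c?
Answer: 1/61502 ≈ 1.6260e-5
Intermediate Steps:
y(c, q) = -2 + c² (y(c, q) = -2 + c*c = -2 + c²)
1/y(31*8, -107) = 1/(-2 + (31*8)²) = 1/(-2 + 248²) = 1/(-2 + 61504) = 1/61502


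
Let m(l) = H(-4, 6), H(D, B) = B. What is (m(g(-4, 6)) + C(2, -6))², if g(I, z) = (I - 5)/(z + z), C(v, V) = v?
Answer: 64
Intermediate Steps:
g(I, z) = (-5 + I)/(2*z) (g(I, z) = (-5 + I)/((2*z)) = (-5 + I)*(1/(2*z)) = (-5 + I)/(2*z))
m(l) = 6
(m(g(-4, 6)) + C(2, -6))² = (6 + 2)² = 8² = 64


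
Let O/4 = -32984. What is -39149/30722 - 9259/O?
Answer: -2440353733/2026668896 ≈ -1.2041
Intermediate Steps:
O = -131936 (O = 4*(-32984) = -131936)
-39149/30722 - 9259/O = -39149/30722 - 9259/(-131936) = -39149*1/30722 - 9259*(-1/131936) = -39149/30722 + 9259/131936 = -2440353733/2026668896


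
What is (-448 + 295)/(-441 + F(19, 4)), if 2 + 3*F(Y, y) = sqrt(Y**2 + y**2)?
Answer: 608175/1755248 + 459*sqrt(377)/1755248 ≈ 0.35157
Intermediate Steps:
F(Y, y) = -2/3 + sqrt(Y**2 + y**2)/3
(-448 + 295)/(-441 + F(19, 4)) = (-448 + 295)/(-441 + (-2/3 + sqrt(19**2 + 4**2)/3)) = -153/(-441 + (-2/3 + sqrt(361 + 16)/3)) = -153/(-441 + (-2/3 + sqrt(377)/3)) = -153/(-1325/3 + sqrt(377)/3)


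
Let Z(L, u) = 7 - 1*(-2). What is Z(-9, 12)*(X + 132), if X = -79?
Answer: 477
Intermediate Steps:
Z(L, u) = 9 (Z(L, u) = 7 + 2 = 9)
Z(-9, 12)*(X + 132) = 9*(-79 + 132) = 9*53 = 477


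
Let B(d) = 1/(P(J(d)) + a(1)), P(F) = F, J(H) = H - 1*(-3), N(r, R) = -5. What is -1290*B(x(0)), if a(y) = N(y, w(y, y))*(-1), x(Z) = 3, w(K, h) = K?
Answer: -1290/11 ≈ -117.27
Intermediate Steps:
J(H) = 3 + H (J(H) = H + 3 = 3 + H)
a(y) = 5 (a(y) = -5*(-1) = 5)
B(d) = 1/(8 + d) (B(d) = 1/((3 + d) + 5) = 1/(8 + d))
-1290*B(x(0)) = -1290/(8 + 3) = -1290/11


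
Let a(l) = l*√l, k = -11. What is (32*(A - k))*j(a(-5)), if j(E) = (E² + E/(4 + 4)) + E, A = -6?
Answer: -20000 - 900*I*√5 ≈ -20000.0 - 2012.5*I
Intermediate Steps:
a(l) = l^(3/2)
j(E) = E² + 9*E/8 (j(E) = (E² + E/8) + E = E² + 9*E/8)
(32*(A - k))*j(a(-5)) = (32*(-6 - 1*(-11)))*((-5)^(3/2)*(9 + 8*(-5)^(3/2))/8) = (32*(-6 + 11))*((-5*I*√5)*(9 + 8*(-5*I*√5))/8) = (32*5)*((-5*I*√5)*(9 - 40*I*√5)/8) = 160*(-5*I*√5*(9 - 40*I*√5)/8) = -100*I*√5*(9 - 40*I*√5)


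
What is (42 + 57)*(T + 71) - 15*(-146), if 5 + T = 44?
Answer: 13080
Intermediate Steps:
T = 39 (T = -5 + 44 = 39)
(42 + 57)*(T + 71) - 15*(-146) = (42 + 57)*(39 + 71) - 15*(-146) = 99*110 + 2190 = 10890 + 2190 = 13080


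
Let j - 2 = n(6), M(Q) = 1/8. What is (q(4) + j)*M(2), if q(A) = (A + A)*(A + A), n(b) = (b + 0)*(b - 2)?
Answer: 45/4 ≈ 11.250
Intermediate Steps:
M(Q) = 1/8
n(b) = b*(-2 + b)
j = 26 (j = 2 + 6*(-2 + 6) = 2 + 6*4 = 2 + 24 = 26)
q(A) = 4*A**2 (q(A) = (2*A)*(2*A) = 4*A**2)
(q(4) + j)*M(2) = (4*4**2 + 26)*(1/8) = (4*16 + 26)*(1/8) = (64 + 26)*(1/8) = 90*(1/8) = 45/4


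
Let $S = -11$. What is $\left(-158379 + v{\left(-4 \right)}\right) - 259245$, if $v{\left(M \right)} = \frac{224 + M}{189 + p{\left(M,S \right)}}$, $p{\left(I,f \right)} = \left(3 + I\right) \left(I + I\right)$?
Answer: $- \frac{82271708}{197} \approx -4.1762 \cdot 10^{5}$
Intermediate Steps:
$p{\left(I,f \right)} = 2 I \left(3 + I\right)$ ($p{\left(I,f \right)} = \left(3 + I\right) 2 I = 2 I \left(3 + I\right)$)
$v{\left(M \right)} = \frac{224 + M}{189 + 2 M \left(3 + M\right)}$
$\left(-158379 + v{\left(-4 \right)}\right) - 259245 = \left(-158379 + \frac{224 - 4}{189 + 2 \left(-4\right) \left(3 - 4\right)}\right) - 259245 = \left(-158379 + \frac{1}{189 + 2 \left(-4\right) \left(-1\right)} 220\right) - 259245 = \left(-158379 + \frac{1}{189 + 8} \cdot 220\right) - 259245 = \left(-158379 + \frac{1}{197} \cdot 220\right) - 259245 = \left(-158379 + \frac{220}{197}\right) - 259245 = - \frac{31200443}{197} - 259245 = - \frac{82271708}{197}$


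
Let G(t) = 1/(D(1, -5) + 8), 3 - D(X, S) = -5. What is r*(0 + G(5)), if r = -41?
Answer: -41/16 ≈ -2.5625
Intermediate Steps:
D(X, S) = 8 (D(X, S) = 3 - 1*(-5) = 3 + 5 = 8)
G(t) = 1/16 (G(t) = 1/(8 + 8) = 1/16)
r*(0 + G(5)) = -41*(0 + 1/16) = -41*1/16 = -41/16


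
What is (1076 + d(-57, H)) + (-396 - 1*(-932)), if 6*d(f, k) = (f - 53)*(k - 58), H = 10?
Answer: 2492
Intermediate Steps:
d(f, k) = (-58 + k)*(-53 + f)/6 (d(f, k) = ((f - 53)*(k - 58))/6 = ((-53 + f)*(-58 + k))/6 = ((-58 + k)*(-53 + f))/6 = (-58 + k)*(-53 + f)/6)
(1076 + d(-57, H)) + (-396 - 1*(-932)) = (1076 + (1537/3 - 53/6*10 - 29/3*(-57) + (⅙)*(-57)*10)) + (-396 - 1*(-932)) = (1076 + (1537/3 - 265/3 + 551 - 95)) + (-396 + 932) = (1076 + 880) + 536 = 1956 + 536 = 2492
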